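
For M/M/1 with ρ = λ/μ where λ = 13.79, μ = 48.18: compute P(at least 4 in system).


ρ = 13.79/48.18 = 0.2862
P(N ≥ n) = ρ^n = 0.2862^4 = 0.006711

Final: 0.006711


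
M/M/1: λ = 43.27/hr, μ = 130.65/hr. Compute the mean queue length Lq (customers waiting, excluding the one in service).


ρ = 43.27/130.65 = 0.3312
Lq = ρ²/(1−ρ) = 0.1097/0.6688 = 0.1640

Final: 0.1640


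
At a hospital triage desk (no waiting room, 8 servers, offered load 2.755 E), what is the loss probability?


B(c,a) = (a^c/c!) / Σ_{k=0}^{c} a^k/k!
a^8/8! = 0.082310
Σ terms (k=0..8): 1.00000 + 2.75500 + 3.79501 + 3.48509 + 2.40035 + 1.32259 + 0.60729 + 0.23901 + 0.08231 = 15.686661
B = 0.082310/15.686661 = 0.005247

Final: 0.005247


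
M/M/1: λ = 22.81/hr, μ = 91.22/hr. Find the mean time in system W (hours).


W = 1/(μ−λ) = 1/(91.22 − 22.81) = 1/68.41 = 0.01462 hr

Final: 0.01462 hr


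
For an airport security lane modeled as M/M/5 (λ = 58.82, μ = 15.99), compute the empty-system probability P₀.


a = λ/μ = 58.82/15.99 = 3.6785; ρ = a/c = 0.7357
Σ_{k=0}^{4} a^k/k! (terms k=0..4) = 1.00000 + 3.67855 + 6.76586 + 8.29618 + 7.62948 = 27.37008
Tail: a^5/(5!(1−ρ)) = 673.57007/(120·0.2643) = 21.23834
P₀ = 1/(27.37008 + 21.23834) = 1/48.60841 = 0.020573

Final: 0.020573


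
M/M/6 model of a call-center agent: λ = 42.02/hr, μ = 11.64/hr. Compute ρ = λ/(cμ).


ρ = λ/(cμ) = 42.02/(6·11.64) = 42.02/69.84 = 0.6017

Final: 0.6017


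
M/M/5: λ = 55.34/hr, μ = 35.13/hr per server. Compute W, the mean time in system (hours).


a = 1.5753; ρ = 0.3151; P₀ = 0.206518
Lq = P₀·a^c·ρ/(c!(1−ρ)²) = 0.01121
Wq = Lq/λ = 0.01121/55.34 = 0.0002026 hr
W = Wq + 1/μ = 0.0002026 + 0.02847 = 0.02867 hr

Final: 0.02867 hr


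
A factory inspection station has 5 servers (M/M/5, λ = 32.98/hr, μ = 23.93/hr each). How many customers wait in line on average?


a = λ/μ = 1.3782; ρ = a/5 = 0.2756
P₀ = 0.251782
Lq = P₀·a^c·ρ / (c!·(1−ρ)²) = 0.251782·4.97210·0.2756/(120·0.52470)
= 0.005480

Final: 0.005480


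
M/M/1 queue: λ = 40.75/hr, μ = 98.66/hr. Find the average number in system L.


ρ = λ/μ = 40.75/98.66 = 0.4130
L = ρ/(1−ρ) = 0.4130/(1 − 0.4130) = 0.4130/0.5870 = 0.7037

Final: 0.7037


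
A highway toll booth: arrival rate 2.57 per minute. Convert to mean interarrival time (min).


Mean interarrival time = 1/λ = 1/2.57 minute = 0.38911 minute
In minutes: 0.38911 × 1 = 0.3891 min

Final: 0.3891 min


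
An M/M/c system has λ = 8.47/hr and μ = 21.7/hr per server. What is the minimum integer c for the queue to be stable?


Stability requires cμ > λ ⇔ c > λ/μ.
λ/μ = 8.47/21.7 = 0.3903
Minimum integer c = ⌊0.3903⌋ + 1 = 1
Check: 1·21.7 = 21.70 > 8.47, while 0·21.7 = 0.00 ≤ 8.47

Final: 1 servers


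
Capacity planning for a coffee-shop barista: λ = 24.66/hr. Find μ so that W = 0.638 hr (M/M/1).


W = 1/(μ−λ) ⇒ μ − λ = 1/W = 1/0.638 = 1.5674
μ = λ + 1/W = 24.66 + 1.5674 = 26.2274 per hr

Final: 26.2274 /hr


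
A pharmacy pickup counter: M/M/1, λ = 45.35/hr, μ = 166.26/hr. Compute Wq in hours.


ρ = 45.35/166.26 = 0.2728
Wq = ρ/(μ−λ) = 0.2728/(166.26 − 45.35) = 0.2728/120.91 = 0.002256 hr

Final: 0.002256 hr


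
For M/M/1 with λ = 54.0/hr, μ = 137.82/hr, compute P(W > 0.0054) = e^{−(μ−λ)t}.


W ~ Exponential(μ−λ) for M/M/1.
μ − λ = 137.82 − 54.0 = 83.8200
P(W > t) = e^{−(μ−λ)t} = e^{−0.4526} = 0.635955

Final: 0.635955


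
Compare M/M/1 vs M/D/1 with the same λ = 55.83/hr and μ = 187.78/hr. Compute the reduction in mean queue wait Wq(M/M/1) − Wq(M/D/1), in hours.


ρ = 55.83/187.78 = 0.2973
Wq(M/M/1) = ρ/(μ−λ) = 0.2973/131.95 = 0.002253 hr
Wq(M/D/1) = ρ/(2(μ−λ)) = 0.001127 hr
Savings = 0.002253 − 0.001127 = 0.001127 hr

Final: 0.001127 hr


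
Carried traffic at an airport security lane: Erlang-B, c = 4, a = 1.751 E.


B(4,1.751) = 0.070314 (Erlang-B)
Carried load = a(1 − B) = 1.751·(1 − 0.070314) = 1.751·0.929686 = 1.6279 E

Final: 1.6279 Erlangs


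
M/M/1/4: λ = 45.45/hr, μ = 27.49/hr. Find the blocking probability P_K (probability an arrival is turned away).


ρ = λ/μ = 45.45/27.49 = 1.6533
P_K = (1−ρ)ρ^K/(1−ρ^(K+1)) = (-0.6533·7.471995)/(1 − 12.353663)
= -4.881667/-11.353663 = 0.429964

Final: 0.429964


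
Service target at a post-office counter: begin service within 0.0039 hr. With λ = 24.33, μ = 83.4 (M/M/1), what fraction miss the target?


ρ = 24.33/83.4 = 0.2917
P(Wq > t) = ρ·e^{−(μ−λ)t} = 0.2917·e^{−0.2304}
= 0.2917·0.794237 = 0.231700

Final: 0.231700


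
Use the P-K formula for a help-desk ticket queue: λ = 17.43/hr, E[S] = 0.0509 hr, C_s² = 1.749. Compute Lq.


ρ = λ·E[S] = 17.43·0.0509 = 0.8872
Lq = ρ²(1+C_s²)/(2(1−ρ)) = 0.7871·(1+1.749)/(2·0.1128)
= 0.7871·2.7490/0.2256 = 9.58994

Final: 9.58994


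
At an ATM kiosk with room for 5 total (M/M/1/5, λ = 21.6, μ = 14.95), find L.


ρ = 21.6/14.95 = 1.4448
L = ρ[1 − (K+1)ρ^K + Kρ^(K+1)] / [(1−ρ)(1−ρ^(K+1))]
Numerator: 1.4448·(1 − 6·6.295972 + 5·9.096522) = 12.579689
Denominator: (-0.4448)·(-8.096522) = 3.601463
L = 12.579689/3.601463 = 3.4929

Final: 3.4929


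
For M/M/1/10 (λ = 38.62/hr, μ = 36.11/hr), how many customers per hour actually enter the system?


ρ = 1.0695; P_K = (1−ρ)ρ^10/(1−ρ^11) = 0.124385
λ_eff = λ(1 − P_K) = 38.62·(1 − 0.124385) = 38.62·0.875615 = 33.8162 /hr

Final: 33.8162 /hr


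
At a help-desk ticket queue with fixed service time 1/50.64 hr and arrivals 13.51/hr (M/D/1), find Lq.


ρ = 13.51/50.64 = 0.2668
M/D/1: Lq = ρ²/(2(1−ρ)) = 0.07117/(2·0.7332) = 0.04854

Final: 0.04854


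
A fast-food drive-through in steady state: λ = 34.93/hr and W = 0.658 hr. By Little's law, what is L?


L = λW = 34.93·0.658 = 22.9839

Final: 22.9839


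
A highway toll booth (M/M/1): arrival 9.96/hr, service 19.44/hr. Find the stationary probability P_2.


ρ = 9.96/19.44 = 0.5123
P_n = (1−ρ)·ρ^n = (1 − 0.5123)·0.5123^2 = 0.4877·0.262498 = 0.128008

Final: 0.128008


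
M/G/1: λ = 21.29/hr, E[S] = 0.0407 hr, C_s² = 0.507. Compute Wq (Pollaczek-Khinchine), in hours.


ρ = λ·E[S] = 21.29·0.0407 = 0.8665
E[S²] = E[S]²(1+C_s²) = 0.0407²·(1+0.507) = 0.002496
Wq = λ·E[S²]/(2(1−ρ)) = 21.29·0.002496/(2·0.1335) = 0.19906 hr

Final: 0.19906 hr


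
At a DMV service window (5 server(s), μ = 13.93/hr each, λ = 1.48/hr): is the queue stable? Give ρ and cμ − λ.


Total capacity cμ = 5·13.93 = 69.65/hr
ρ = λ/(cμ) = 1.48/69.65 = 0.02125
Stable ⇔ ρ < 1: YES
Spare capacity = cμ − λ = 69.65 − 1.48 = 68.17/hr

Final: ρ = 0.02125; stable; margin = 68.17/hr


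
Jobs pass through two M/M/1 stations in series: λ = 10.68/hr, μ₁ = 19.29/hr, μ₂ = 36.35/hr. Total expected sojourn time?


Each node sees arrival rate λ = 10.68/hr (tandem ⇒ throughput preserved).
W₁ = 1/(μ₁−λ) = 1/(19.29−10.68) = 0.11614 hr
W₂ = 1/(μ₂−λ) = 1/(36.35−10.68) = 0.03896 hr
W_total = W₁ + W₂ = 0.11614 + 0.03896 = 0.15510 hr

Final: 0.15510 hr


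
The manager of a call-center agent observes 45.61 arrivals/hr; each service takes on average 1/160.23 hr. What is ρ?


ρ = λ/μ = 45.61/160.23 = 0.2847

Final: 0.2847


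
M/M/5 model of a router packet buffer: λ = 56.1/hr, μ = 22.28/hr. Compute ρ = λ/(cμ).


ρ = λ/(cμ) = 56.1/(5·22.28) = 56.1/111.40 = 0.5036

Final: 0.5036


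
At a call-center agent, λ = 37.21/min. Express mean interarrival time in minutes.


Mean interarrival time = 1/λ = 1/37.21 minute = 0.02687 minute
In minutes: 0.02687 × 1 = 0.02687 min

Final: 0.02687 min


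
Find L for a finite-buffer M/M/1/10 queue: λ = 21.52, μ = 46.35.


ρ = 21.52/46.35 = 0.4643
L = ρ[1 − (K+1)ρ^K + Kρ^(K+1)] / [(1−ρ)(1−ρ^(K+1))]
Numerator: 0.4643·(1 − 11·0.0004655 + 10·0.0002161) = 0.462919
Denominator: (0.5357)·(0.999784) = 0.535591
L = 0.462919/0.535591 = 0.8643

Final: 0.8643


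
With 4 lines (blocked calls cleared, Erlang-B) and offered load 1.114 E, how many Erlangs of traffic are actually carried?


B(4,1.114) = 0.021185 (Erlang-B)
Carried load = a(1 − B) = 1.114·(1 − 0.021185) = 1.114·0.978815 = 1.0904 E

Final: 1.0904 Erlangs


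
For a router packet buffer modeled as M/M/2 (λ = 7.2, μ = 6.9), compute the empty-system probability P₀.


a = λ/μ = 7.2/6.9 = 1.0435; ρ = a/c = 0.5217
Σ_{k=0}^{1} a^k/k! (terms k=0..1) = 1.00000 + 1.04348 = 2.04348
Tail: a^2/(2!(1−ρ)) = 1.08885/(2·0.4783) = 1.13834
P₀ = 1/(2.04348 + 1.13834) = 1/3.18182 = 0.314286

Final: 0.314286


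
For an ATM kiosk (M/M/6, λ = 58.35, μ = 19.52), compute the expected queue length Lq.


a = λ/μ = 2.9892; ρ = a/6 = 0.4982
P₀ = 0.049507
Lq = P₀·a^c·ρ / (c!·(1−ρ)²) = 0.049507·713.45450·0.4982/(720·0.25180)
= 0.09706

Final: 0.09706


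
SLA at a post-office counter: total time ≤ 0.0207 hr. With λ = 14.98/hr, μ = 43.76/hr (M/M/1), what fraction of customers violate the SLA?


W ~ Exponential(μ−λ) for M/M/1.
μ − λ = 43.76 − 14.98 = 28.7800
P(W > t) = e^{−(μ−λ)t} = e^{−0.5957} = 0.551151

Final: 0.551151


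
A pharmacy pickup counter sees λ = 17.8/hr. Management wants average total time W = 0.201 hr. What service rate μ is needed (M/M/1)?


W = 1/(μ−λ) ⇒ μ − λ = 1/W = 1/0.201 = 4.9751
μ = λ + 1/W = 17.8 + 4.9751 = 22.7751 per hr

Final: 22.7751 /hr


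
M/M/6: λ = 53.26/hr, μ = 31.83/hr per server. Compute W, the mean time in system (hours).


a = 1.6733; ρ = 0.2789; P₀ = 0.187541
Lq = P₀·a^c·ρ/(c!(1−ρ)²) = 0.003066
Wq = Lq/λ = 0.003066/53.26 = 0.00005756 hr
W = Wq + 1/μ = 0.00005756 + 0.03142 = 0.03147 hr

Final: 0.03147 hr


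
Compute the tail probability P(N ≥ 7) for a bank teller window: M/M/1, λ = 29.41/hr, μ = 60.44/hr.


ρ = 29.41/60.44 = 0.4866
P(N ≥ n) = ρ^n = 0.4866^7 = 0.006459

Final: 0.006459


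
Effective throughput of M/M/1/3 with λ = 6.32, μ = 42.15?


ρ = 0.1499; P_K = (1−ρ)ρ^3/(1−ρ^4) = 0.002867
λ_eff = λ(1 − P_K) = 6.32·(1 − 0.002867) = 6.32·0.997133 = 6.3019 /hr

Final: 6.3019 /hr


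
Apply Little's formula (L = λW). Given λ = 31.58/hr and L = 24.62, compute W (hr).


W = L/λ = 24.62/31.58 = 0.7796 hr

Final: 0.7796 hr


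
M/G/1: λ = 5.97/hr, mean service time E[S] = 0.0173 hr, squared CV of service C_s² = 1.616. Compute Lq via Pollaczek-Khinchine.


ρ = λ·E[S] = 5.97·0.0173 = 0.1033
Lq = ρ²(1+C_s²)/(2(1−ρ)) = 0.01067·(1+1.616)/(2·0.8967)
= 0.01067·2.6160/1.7934 = 0.01556

Final: 0.01556


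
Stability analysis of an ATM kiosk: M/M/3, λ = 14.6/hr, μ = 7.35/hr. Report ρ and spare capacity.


Total capacity cμ = 3·7.35 = 22.05/hr
ρ = λ/(cμ) = 14.6/22.05 = 0.6621
Stable ⇔ ρ < 1: YES
Spare capacity = cμ − λ = 22.05 − 14.6 = 7.45/hr

Final: ρ = 0.6621; stable; margin = 7.45/hr


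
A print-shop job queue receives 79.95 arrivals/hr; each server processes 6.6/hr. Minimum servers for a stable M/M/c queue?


Stability requires cμ > λ ⇔ c > λ/μ.
λ/μ = 79.95/6.6 = 12.1136
Minimum integer c = ⌊12.1136⌋ + 1 = 13
Check: 13·6.6 = 85.80 > 79.95, while 12·6.6 = 79.20 ≤ 79.95

Final: 13 servers


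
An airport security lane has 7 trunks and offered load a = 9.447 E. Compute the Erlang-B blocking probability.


B(c,a) = (a^c/c!) / Σ_{k=0}^{c} a^k/k!
a^7/7! = 1332.376214
Σ terms (k=0..7): 1.00000 + 9.44700 + 44.62290 + 140.51753 + 331.86727 + 627.03002 + 987.25876 + 1332.37621 = 3474.119688
B = 1332.376214/3474.119688 = 0.383515

Final: 0.383515


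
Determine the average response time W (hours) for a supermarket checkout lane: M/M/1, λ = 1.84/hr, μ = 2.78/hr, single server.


W = 1/(μ−λ) = 1/(2.78 − 1.84) = 1/0.9400 = 1.0638 hr

Final: 1.0638 hr


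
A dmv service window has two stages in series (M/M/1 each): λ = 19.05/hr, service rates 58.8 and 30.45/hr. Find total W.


Each node sees arrival rate λ = 19.05/hr (tandem ⇒ throughput preserved).
W₁ = 1/(μ₁−λ) = 1/(58.8−19.05) = 0.02516 hr
W₂ = 1/(μ₂−λ) = 1/(30.45−19.05) = 0.08772 hr
W_total = W₁ + W₂ = 0.02516 + 0.08772 = 0.11288 hr

Final: 0.11288 hr


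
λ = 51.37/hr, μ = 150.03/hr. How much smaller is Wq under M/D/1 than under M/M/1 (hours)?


ρ = 51.37/150.03 = 0.3424
Wq(M/M/1) = ρ/(μ−λ) = 0.3424/98.66 = 0.003470 hr
Wq(M/D/1) = ρ/(2(μ−λ)) = 0.001735 hr
Savings = 0.003470 − 0.001735 = 0.001735 hr

Final: 0.001735 hr


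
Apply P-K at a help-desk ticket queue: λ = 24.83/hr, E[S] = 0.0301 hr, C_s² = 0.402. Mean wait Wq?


ρ = λ·E[S] = 24.83·0.0301 = 0.7474
E[S²] = E[S]²(1+C_s²) = 0.0301²·(1+0.402) = 0.001270
Wq = λ·E[S²]/(2(1−ρ)) = 24.83·0.001270/(2·0.2526) = 0.06243 hr

Final: 0.06243 hr


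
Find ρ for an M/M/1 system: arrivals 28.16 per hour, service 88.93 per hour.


ρ = λ/μ = 28.16/88.93 = 0.3167

Final: 0.3167


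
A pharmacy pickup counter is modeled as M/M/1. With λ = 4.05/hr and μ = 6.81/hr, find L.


ρ = λ/μ = 4.05/6.81 = 0.5947
L = ρ/(1−ρ) = 0.5947/(1 − 0.5947) = 0.5947/0.4053 = 1.4674

Final: 1.4674


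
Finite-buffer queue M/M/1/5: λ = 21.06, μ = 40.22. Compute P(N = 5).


ρ = λ/μ = 21.06/40.22 = 0.5236
P_K = (1−ρ)ρ^K/(1−ρ^(K+1)) = (0.4764·0.039362)/(1 − 0.020611)
= 0.018751/0.979389 = 0.019146

Final: 0.019146


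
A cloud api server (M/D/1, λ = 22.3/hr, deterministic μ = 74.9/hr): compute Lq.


ρ = 22.3/74.9 = 0.2977
M/D/1: Lq = ρ²/(2(1−ρ)) = 0.08864/(2·0.7023) = 0.06311

Final: 0.06311


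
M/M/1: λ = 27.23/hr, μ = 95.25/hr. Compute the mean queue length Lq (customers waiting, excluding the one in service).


ρ = 27.23/95.25 = 0.2859
Lq = ρ²/(1−ρ) = 0.08173/0.7141 = 0.1144

Final: 0.1144


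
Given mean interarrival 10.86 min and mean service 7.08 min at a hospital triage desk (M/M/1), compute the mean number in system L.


λ = 60/10.86 = 5.5249 /hr
μ = 60/7.08 = 8.4746 /hr
ρ = λ/μ = 5.5249/8.4746 = 0.6519
L = ρ/(1−ρ) = 0.6519/0.3481 = 1.8730

Final: 1.8730


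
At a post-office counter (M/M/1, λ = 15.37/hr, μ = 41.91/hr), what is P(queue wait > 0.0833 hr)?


ρ = 15.37/41.91 = 0.3667
P(Wq > t) = ρ·e^{−(μ−λ)t} = 0.3667·e^{−2.2108}
= 0.3667·0.109615 = 0.040200

Final: 0.040200


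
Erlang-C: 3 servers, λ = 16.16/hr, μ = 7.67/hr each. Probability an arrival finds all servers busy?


a = λ/μ = 2.1069; ρ = a/3 = 0.7023
P₀ = 0.094674 (from M/M/c formula)
C(c,a) = [a^c/(c!(1−ρ))]·P₀ = [9.35272/(6·0.2977)]·0.094674
= 5.23616·0.094674 = 0.495726

Final: 0.495726


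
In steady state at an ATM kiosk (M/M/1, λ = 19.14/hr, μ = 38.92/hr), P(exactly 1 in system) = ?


ρ = 19.14/38.92 = 0.4918
P_n = (1−ρ)·ρ^n = (1 − 0.4918)·0.4918^1 = 0.5082·0.491778 = 0.249932

Final: 0.249932


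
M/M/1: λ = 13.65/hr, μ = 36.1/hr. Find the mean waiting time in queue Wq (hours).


ρ = 13.65/36.1 = 0.3781
Wq = ρ/(μ−λ) = 0.3781/(36.1 − 13.65) = 0.3781/22.45 = 0.01684 hr

Final: 0.01684 hr


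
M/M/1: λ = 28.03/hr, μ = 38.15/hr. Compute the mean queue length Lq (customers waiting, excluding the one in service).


ρ = 28.03/38.15 = 0.7347
Lq = ρ²/(1−ρ) = 0.5398/0.2653 = 2.0350

Final: 2.0350


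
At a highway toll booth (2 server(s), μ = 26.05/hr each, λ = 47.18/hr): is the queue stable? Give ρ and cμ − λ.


Total capacity cμ = 2·26.05 = 52.10/hr
ρ = λ/(cμ) = 47.18/52.10 = 0.9056
Stable ⇔ ρ < 1: YES
Spare capacity = cμ − λ = 52.10 − 47.18 = 4.92/hr

Final: ρ = 0.9056; stable; margin = 4.92/hr


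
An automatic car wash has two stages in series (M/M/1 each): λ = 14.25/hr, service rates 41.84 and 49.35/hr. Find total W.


Each node sees arrival rate λ = 14.25/hr (tandem ⇒ throughput preserved).
W₁ = 1/(μ₁−λ) = 1/(41.84−14.25) = 0.03625 hr
W₂ = 1/(μ₂−λ) = 1/(49.35−14.25) = 0.02849 hr
W_total = W₁ + W₂ = 0.03625 + 0.02849 = 0.06474 hr

Final: 0.06474 hr


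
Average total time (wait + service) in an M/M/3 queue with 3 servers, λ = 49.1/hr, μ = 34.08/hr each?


a = 1.4407; ρ = 0.4802; P₀ = 0.225351
Lq = P₀·a^c·ρ/(c!(1−ρ)²) = 0.19967
Wq = Lq/λ = 0.19967/49.1 = 0.004067 hr
W = Wq + 1/μ = 0.004067 + 0.02934 = 0.03341 hr

Final: 0.03341 hr


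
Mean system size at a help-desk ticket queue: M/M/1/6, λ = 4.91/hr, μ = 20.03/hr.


ρ = 4.91/20.03 = 0.2451
L = ρ[1 − (K+1)ρ^K + Kρ^(K+1)] / [(1−ρ)(1−ρ^(K+1))]
Numerator: 0.2451·(1 − 7·0.0002170 + 6·0.00005319) = 0.244838
Denominator: (0.7549)·(0.999947) = 0.754828
L = 0.244838/0.754828 = 0.3244

Final: 0.3244


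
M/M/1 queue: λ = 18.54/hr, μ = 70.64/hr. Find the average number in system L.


ρ = λ/μ = 18.54/70.64 = 0.2625
L = ρ/(1−ρ) = 0.2625/(1 − 0.2625) = 0.2625/0.7375 = 0.3559

Final: 0.3559


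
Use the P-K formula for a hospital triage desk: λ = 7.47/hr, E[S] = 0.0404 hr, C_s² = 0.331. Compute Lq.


ρ = λ·E[S] = 7.47·0.0404 = 0.3018
Lq = ρ²(1+C_s²)/(2(1−ρ)) = 0.09108·(1+0.331)/(2·0.6982)
= 0.09108·1.3310/1.3964 = 0.08681

Final: 0.08681


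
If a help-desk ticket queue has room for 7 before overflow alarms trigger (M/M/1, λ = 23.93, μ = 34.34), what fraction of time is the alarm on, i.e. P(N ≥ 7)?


ρ = 23.93/34.34 = 0.6969
P(N ≥ n) = ρ^n = 0.6969^7 = 0.079799

Final: 0.079799


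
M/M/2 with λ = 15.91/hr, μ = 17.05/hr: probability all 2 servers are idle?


a = λ/μ = 15.91/17.05 = 0.9331; ρ = a/c = 0.4666
Σ_{k=0}^{1} a^k/k! (terms k=0..1) = 1.00000 + 0.93314 = 1.93314
Tail: a^2/(2!(1−ρ)) = 0.87075/(2·0.5334) = 0.81617
P₀ = 1/(1.93314 + 0.81617) = 1/2.74931 = 0.363727

Final: 0.363727


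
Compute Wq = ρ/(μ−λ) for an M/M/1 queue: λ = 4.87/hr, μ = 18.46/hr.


ρ = 4.87/18.46 = 0.2638
Wq = ρ/(μ−λ) = 0.2638/(18.46 − 4.87) = 0.2638/13.59 = 0.01941 hr

Final: 0.01941 hr


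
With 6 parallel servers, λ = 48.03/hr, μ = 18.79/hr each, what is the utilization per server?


ρ = λ/(cμ) = 48.03/(6·18.79) = 48.03/112.74 = 0.4260

Final: 0.4260


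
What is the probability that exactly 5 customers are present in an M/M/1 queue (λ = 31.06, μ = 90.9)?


ρ = 31.06/90.9 = 0.3417
P_n = (1−ρ)·ρ^n = (1 − 0.3417)·0.3417^5 = 0.6583·0.004658 = 0.003066

Final: 0.003066


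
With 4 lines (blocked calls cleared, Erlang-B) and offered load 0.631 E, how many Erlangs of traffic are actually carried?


B(4,0.631) = 0.003516 (Erlang-B)
Carried load = a(1 − B) = 0.631·(1 − 0.003516) = 0.631·0.996484 = 0.6288 E

Final: 0.6288 Erlangs


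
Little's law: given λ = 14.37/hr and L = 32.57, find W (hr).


W = L/λ = 32.57/14.37 = 2.2665 hr

Final: 2.2665 hr


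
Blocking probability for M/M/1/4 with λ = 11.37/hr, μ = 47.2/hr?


ρ = λ/μ = 11.37/47.2 = 0.2409
P_K = (1−ρ)ρ^K/(1−ρ^(K+1)) = (0.7591·0.003367)/(1 − 0.0008111)
= 0.002556/0.999189 = 0.002558

Final: 0.002558


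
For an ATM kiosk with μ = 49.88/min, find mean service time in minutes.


Mean service time = 1/μ = 1/49.88 minute = 0.02005 minute
In minutes: 0.02005 × 1 = 0.02005 min

Final: 0.02005 min


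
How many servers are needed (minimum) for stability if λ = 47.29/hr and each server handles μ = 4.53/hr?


Stability requires cμ > λ ⇔ c > λ/μ.
λ/μ = 47.29/4.53 = 10.4393
Minimum integer c = ⌊10.4393⌋ + 1 = 11
Check: 11·4.53 = 49.83 > 47.29, while 10·4.53 = 45.30 ≤ 47.29

Final: 11 servers


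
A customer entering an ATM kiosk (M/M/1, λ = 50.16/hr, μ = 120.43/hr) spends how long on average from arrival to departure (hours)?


W = 1/(μ−λ) = 1/(120.43 − 50.16) = 1/70.27 = 0.01423 hr

Final: 0.01423 hr


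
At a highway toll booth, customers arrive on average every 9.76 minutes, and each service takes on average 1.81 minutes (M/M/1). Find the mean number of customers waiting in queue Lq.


λ = 60/9.76 = 6.1475 /hr
μ = 60/1.81 = 33.1492 /hr
ρ = λ/μ = 6.1475/33.1492 = 0.1855
Lq = ρ²/(1−ρ) = 0.03439/0.8145 = 0.04222

Final: 0.04222


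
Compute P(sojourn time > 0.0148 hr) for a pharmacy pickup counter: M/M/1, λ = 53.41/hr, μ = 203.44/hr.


W ~ Exponential(μ−λ) for M/M/1.
μ − λ = 203.44 − 53.41 = 150.0300
P(W > t) = e^{−(μ−λ)t} = e^{−2.2204} = 0.108561

Final: 0.108561


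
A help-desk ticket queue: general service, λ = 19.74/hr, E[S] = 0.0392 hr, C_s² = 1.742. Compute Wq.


ρ = λ·E[S] = 19.74·0.0392 = 0.7738
E[S²] = E[S]²(1+C_s²) = 0.0392²·(1+1.742) = 0.004213
Wq = λ·E[S²]/(2(1−ρ)) = 19.74·0.004213/(2·0.2262) = 0.18386 hr

Final: 0.18386 hr


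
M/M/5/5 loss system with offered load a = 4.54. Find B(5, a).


B(c,a) = (a^c/c!) / Σ_{k=0}^{c} a^k/k!
a^5/5! = 16.073040
Σ terms (k=0..5): 1.00000 + 4.54000 + 10.30580 + 15.59611 + 17.70159 + 16.07304 = 65.216536
B = 16.073040/65.216536 = 0.246457

Final: 0.246457


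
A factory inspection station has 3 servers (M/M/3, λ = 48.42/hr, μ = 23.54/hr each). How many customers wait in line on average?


a = λ/μ = 2.0569; ρ = a/3 = 0.6856
P₀ = 0.102183
Lq = P₀·a^c·ρ / (c!·(1−ρ)²) = 0.102183·8.70272·0.6856/(6·0.09882)
= 1.02832

Final: 1.02832


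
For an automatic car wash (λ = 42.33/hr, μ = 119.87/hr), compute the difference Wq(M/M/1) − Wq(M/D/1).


ρ = 42.33/119.87 = 0.3531
Wq(M/M/1) = ρ/(μ−λ) = 0.3531/77.54 = 0.004554 hr
Wq(M/D/1) = ρ/(2(μ−λ)) = 0.002277 hr
Savings = 0.004554 − 0.002277 = 0.002277 hr

Final: 0.002277 hr


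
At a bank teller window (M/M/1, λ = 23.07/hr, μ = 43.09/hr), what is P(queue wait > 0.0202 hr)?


ρ = 23.07/43.09 = 0.5354
P(Wq > t) = ρ·e^{−(μ−λ)t} = 0.5354·e^{−0.4044}
= 0.5354·0.667374 = 0.357306

Final: 0.357306


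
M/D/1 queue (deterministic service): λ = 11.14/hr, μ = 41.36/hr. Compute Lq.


ρ = 11.14/41.36 = 0.2693
M/D/1: Lq = ρ²/(2(1−ρ)) = 0.07255/(2·0.7307) = 0.04964

Final: 0.04964


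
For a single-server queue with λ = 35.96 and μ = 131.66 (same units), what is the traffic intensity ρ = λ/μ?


ρ = λ/μ = 35.96/131.66 = 0.2731

Final: 0.2731


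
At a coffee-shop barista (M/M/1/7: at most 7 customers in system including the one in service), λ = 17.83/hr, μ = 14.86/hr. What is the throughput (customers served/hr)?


ρ = 1.1999; P_K = (1−ρ)ρ^7/(1−ρ^8) = 0.217112
λ_eff = λ(1 − P_K) = 17.83·(1 − 0.217112) = 17.83·0.782888 = 13.9589 /hr

Final: 13.9589 /hr


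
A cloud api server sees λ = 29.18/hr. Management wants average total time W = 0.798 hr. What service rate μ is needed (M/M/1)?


W = 1/(μ−λ) ⇒ μ − λ = 1/W = 1/0.798 = 1.2531
μ = λ + 1/W = 29.18 + 1.2531 = 30.4331 per hr

Final: 30.4331 /hr


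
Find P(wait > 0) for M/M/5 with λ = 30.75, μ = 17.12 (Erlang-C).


a = λ/μ = 1.7961; ρ = a/5 = 0.3592
P₀ = 0.165241 (from M/M/c formula)
C(c,a) = [a^c/(c!(1−ρ))]·P₀ = [18.69420/(120·0.6408)]·0.165241
= 0.24312·0.165241 = 0.040174

Final: 0.040174


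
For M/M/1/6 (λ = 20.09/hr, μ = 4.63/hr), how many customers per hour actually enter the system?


ρ = 4.3391; P_K = (1−ρ)ρ^6/(1−ρ^7) = 0.769564
λ_eff = λ(1 − P_K) = 20.09·(1 − 0.769564) = 20.09·0.230436 = 4.6295 /hr

Final: 4.6295 /hr


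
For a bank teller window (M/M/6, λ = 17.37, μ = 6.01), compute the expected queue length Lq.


a = λ/μ = 2.8902; ρ = a/6 = 0.4817
P₀ = 0.054824
Lq = P₀·a^c·ρ / (c!·(1−ρ)²) = 0.054824·582.84366·0.4817/(720·0.26864)
= 0.07958

Final: 0.07958


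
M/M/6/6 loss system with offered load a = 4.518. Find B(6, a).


B(c,a) = (a^c/c!) / Σ_{k=0}^{c} a^k/k!
a^6/6! = 11.812583
Σ terms (k=0..6): 1.00000 + 4.51800 + 10.20616 + 15.37048 + 17.36096 + 15.68736 + 11.81258 = 75.955543
B = 11.812583/75.955543 = 0.155520

Final: 0.155520


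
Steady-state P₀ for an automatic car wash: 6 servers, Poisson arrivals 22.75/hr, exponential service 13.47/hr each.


a = λ/μ = 22.75/13.47 = 1.6889; ρ = a/c = 0.2815
Σ_{k=0}^{5} a^k/k! (terms k=0..5) = 1.00000 + 1.68894 + 1.42626 + 0.80295 + 0.33903 + 0.11452 = 5.37170
Tail: a^6/(6!(1−ρ)) = 23.21041/(720·0.7185) = 0.04487
P₀ = 1/(5.37170 + 0.04487) = 1/5.41657 = 0.184619

Final: 0.184619


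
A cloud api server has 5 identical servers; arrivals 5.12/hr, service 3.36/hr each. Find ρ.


ρ = λ/(cμ) = 5.12/(5·3.36) = 5.12/16.80 = 0.3048

Final: 0.3048


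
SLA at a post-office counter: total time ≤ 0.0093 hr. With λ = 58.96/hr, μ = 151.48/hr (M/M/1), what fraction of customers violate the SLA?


W ~ Exponential(μ−λ) for M/M/1.
μ − λ = 151.48 − 58.96 = 92.5200
P(W > t) = e^{−(μ−λ)t} = e^{−0.8604} = 0.422978

Final: 0.422978


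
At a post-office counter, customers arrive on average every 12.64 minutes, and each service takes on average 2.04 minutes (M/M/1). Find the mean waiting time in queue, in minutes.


λ = 60/12.64 = 4.7468 /hr
μ = 60/2.04 = 29.4118 /hr
ρ = λ/μ = 4.7468/29.4118 = 0.1614
Wq = ρ/(μ−λ) = 0.1614/(29.4118−4.7468) = 0.006543 hr
In minutes: 0.006543·60 = 0.3926 min

Final: 0.3926 min


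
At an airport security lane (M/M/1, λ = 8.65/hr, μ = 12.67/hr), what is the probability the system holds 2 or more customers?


ρ = 8.65/12.67 = 0.6827
P(N ≥ n) = ρ^n = 0.6827^2 = 0.466100

Final: 0.466100


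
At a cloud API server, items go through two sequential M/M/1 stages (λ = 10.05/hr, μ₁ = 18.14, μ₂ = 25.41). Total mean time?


Each node sees arrival rate λ = 10.05/hr (tandem ⇒ throughput preserved).
W₁ = 1/(μ₁−λ) = 1/(18.14−10.05) = 0.12361 hr
W₂ = 1/(μ₂−λ) = 1/(25.41−10.05) = 0.06510 hr
W_total = W₁ + W₂ = 0.12361 + 0.06510 = 0.18871 hr

Final: 0.18871 hr


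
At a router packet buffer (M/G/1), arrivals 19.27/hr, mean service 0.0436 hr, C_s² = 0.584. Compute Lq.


ρ = λ·E[S] = 19.27·0.0436 = 0.8402
Lq = ρ²(1+C_s²)/(2(1−ρ)) = 0.7059·(1+0.584)/(2·0.1598)
= 0.7059·1.5840/0.3197 = 3.49791

Final: 3.49791


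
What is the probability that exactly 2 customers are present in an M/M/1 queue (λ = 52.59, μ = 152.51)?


ρ = 52.59/152.51 = 0.3448
P_n = (1−ρ)·ρ^n = (1 − 0.3448)·0.3448^2 = 0.6552·0.118908 = 0.077905

Final: 0.077905


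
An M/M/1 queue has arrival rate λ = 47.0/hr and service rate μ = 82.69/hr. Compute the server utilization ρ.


ρ = λ/μ = 47.0/82.69 = 0.5684

Final: 0.5684


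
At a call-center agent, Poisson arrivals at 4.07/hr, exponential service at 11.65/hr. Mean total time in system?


W = 1/(μ−λ) = 1/(11.65 − 4.07) = 1/7.58 = 0.1319 hr

Final: 0.1319 hr


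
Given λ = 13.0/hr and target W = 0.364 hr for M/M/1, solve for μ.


W = 1/(μ−λ) ⇒ μ − λ = 1/W = 1/0.364 = 2.7473
μ = λ + 1/W = 13.0 + 2.7473 = 15.7473 per hr

Final: 15.7473 /hr


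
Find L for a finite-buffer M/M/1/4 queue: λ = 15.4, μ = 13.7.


ρ = 15.4/13.7 = 1.1241
L = ρ[1 − (K+1)ρ^K + Kρ^(K+1)] / [(1−ρ)(1−ρ^(K+1))]
Numerator: 1.1241·(1 − 5·1.596617 + 4·1.794737) = 0.220169
Denominator: (-0.1241)·(-0.794737) = 0.098617
L = 0.220169/0.098617 = 2.2326

Final: 2.2326


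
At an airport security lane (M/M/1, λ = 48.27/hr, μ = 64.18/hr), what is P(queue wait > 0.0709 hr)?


ρ = 48.27/64.18 = 0.7521
P(Wq > t) = ρ·e^{−(μ−λ)t} = 0.7521·e^{−1.1280}
= 0.7521·0.323674 = 0.243436

Final: 0.243436


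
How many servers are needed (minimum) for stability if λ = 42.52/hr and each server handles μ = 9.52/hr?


Stability requires cμ > λ ⇔ c > λ/μ.
λ/μ = 42.52/9.52 = 4.4664
Minimum integer c = ⌊4.4664⌋ + 1 = 5
Check: 5·9.52 = 47.60 > 42.52, while 4·9.52 = 38.08 ≤ 42.52

Final: 5 servers


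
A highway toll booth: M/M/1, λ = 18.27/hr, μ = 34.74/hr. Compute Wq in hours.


ρ = 18.27/34.74 = 0.5259
Wq = ρ/(μ−λ) = 0.5259/(34.74 − 18.27) = 0.5259/16.47 = 0.03193 hr

Final: 0.03193 hr


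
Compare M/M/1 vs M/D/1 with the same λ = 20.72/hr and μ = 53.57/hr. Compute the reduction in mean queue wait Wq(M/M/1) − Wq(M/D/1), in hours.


ρ = 20.72/53.57 = 0.3868
Wq(M/M/1) = ρ/(μ−λ) = 0.3868/32.85 = 0.01177 hr
Wq(M/D/1) = ρ/(2(μ−λ)) = 0.005887 hr
Savings = 0.01177 − 0.005887 = 0.005887 hr

Final: 0.005887 hr


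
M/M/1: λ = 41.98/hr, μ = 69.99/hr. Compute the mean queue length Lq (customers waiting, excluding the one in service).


ρ = 41.98/69.99 = 0.5998
Lq = ρ²/(1−ρ) = 0.3598/0.4002 = 0.8990

Final: 0.8990


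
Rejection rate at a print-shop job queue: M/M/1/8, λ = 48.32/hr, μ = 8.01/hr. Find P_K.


ρ = λ/μ = 48.32/8.01 = 6.0325
P_K = (1−ρ)ρ^K/(1−ρ^(K+1)) = (-5.0325·1753699.896028)/(1 − 10579123.467676)
= -8825423.571648/-10579122.467676 = 0.834230

Final: 0.834230


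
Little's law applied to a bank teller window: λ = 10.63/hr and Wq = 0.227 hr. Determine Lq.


Lq = λWq = 10.63·0.227 = 2.4130

Final: 2.4130


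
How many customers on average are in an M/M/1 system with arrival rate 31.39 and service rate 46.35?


ρ = λ/μ = 31.39/46.35 = 0.6772
L = ρ/(1−ρ) = 0.6772/(1 − 0.6772) = 0.6772/0.3228 = 2.0983

Final: 2.0983


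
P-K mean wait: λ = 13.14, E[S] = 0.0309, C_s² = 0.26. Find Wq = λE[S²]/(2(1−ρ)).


ρ = λ·E[S] = 13.14·0.0309 = 0.4060
E[S²] = E[S]²(1+C_s²) = 0.0309²·(1+0.26) = 0.001203
Wq = λ·E[S²]/(2(1−ρ)) = 13.14·0.001203/(2·0.5940) = 0.01331 hr

Final: 0.01331 hr


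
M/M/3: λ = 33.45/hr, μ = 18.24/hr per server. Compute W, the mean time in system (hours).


a = 1.8339; ρ = 0.6113; P₀ = 0.139666
Lq = P₀·a^c·ρ/(c!(1−ρ)²) = 0.58085
Wq = Lq/λ = 0.58085/33.45 = 0.01736 hr
W = Wq + 1/μ = 0.01736 + 0.05482 = 0.07219 hr

Final: 0.07219 hr


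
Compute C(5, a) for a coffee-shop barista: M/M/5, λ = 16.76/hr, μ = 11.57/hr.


a = λ/μ = 1.4486; ρ = a/5 = 0.2897
P₀ = 0.234595 (from M/M/c formula)
C(c,a) = [a^c/(c!(1−ρ))]·P₀ = [6.37828/(120·0.7103)]·0.234595
= 0.07483·0.234595 = 0.017555

Final: 0.017555


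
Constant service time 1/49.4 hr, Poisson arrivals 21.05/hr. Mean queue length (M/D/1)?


ρ = 21.05/49.4 = 0.4261
M/D/1: Lq = ρ²/(2(1−ρ)) = 0.1816/(2·0.5739) = 0.15820

Final: 0.15820


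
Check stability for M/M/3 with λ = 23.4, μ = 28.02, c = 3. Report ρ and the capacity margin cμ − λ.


Total capacity cμ = 3·28.02 = 84.06/hr
ρ = λ/(cμ) = 23.4/84.06 = 0.2784
Stable ⇔ ρ < 1: YES
Spare capacity = cμ − λ = 84.06 − 23.4 = 60.66/hr

Final: ρ = 0.2784; stable; margin = 60.66/hr


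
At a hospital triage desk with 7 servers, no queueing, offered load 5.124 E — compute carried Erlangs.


B(7,5.124) = 0.128344 (Erlang-B)
Carried load = a(1 − B) = 5.124·(1 − 0.128344) = 5.124·0.871656 = 4.4664 E

Final: 4.4664 Erlangs


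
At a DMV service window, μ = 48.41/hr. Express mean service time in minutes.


Mean service time = 1/μ = 1/48.41 hour = 0.02066 hour
In minutes: 0.02066 × 60 = 1.2394 min

Final: 1.2394 min


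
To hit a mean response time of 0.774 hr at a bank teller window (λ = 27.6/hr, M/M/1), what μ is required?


W = 1/(μ−λ) ⇒ μ − λ = 1/W = 1/0.774 = 1.2920
μ = λ + 1/W = 27.6 + 1.2920 = 28.8920 per hr

Final: 28.8920 /hr


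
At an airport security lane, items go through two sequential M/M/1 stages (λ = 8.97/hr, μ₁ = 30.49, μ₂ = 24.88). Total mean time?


Each node sees arrival rate λ = 8.97/hr (tandem ⇒ throughput preserved).
W₁ = 1/(μ₁−λ) = 1/(30.49−8.97) = 0.04647 hr
W₂ = 1/(μ₂−λ) = 1/(24.88−8.97) = 0.06285 hr
W_total = W₁ + W₂ = 0.04647 + 0.06285 = 0.10932 hr

Final: 0.10932 hr


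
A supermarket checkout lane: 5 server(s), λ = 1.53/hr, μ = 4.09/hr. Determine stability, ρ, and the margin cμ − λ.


Total capacity cμ = 5·4.09 = 20.45/hr
ρ = λ/(cμ) = 1.53/20.45 = 0.07482
Stable ⇔ ρ < 1: YES
Spare capacity = cμ − λ = 20.45 − 1.53 = 18.92/hr

Final: ρ = 0.07482; stable; margin = 18.92/hr


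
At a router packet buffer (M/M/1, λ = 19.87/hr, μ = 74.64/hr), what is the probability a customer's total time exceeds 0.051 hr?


W ~ Exponential(μ−λ) for M/M/1.
μ − λ = 74.64 − 19.87 = 54.7700
P(W > t) = e^{−(μ−λ)t} = e^{−2.7933} = 0.061221

Final: 0.061221


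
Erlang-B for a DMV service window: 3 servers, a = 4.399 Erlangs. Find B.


B(c,a) = (a^c/c!) / Σ_{k=0}^{c} a^k/k!
a^3/3! = 14.187656
Σ terms (k=0..3): 1.00000 + 4.39900 + 9.67560 + 14.18766 = 29.262256
B = 14.187656/29.262256 = 0.484845

Final: 0.484845


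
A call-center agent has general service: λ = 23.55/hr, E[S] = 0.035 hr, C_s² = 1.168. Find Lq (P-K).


ρ = λ·E[S] = 23.55·0.035 = 0.8243
Lq = ρ²(1+C_s²)/(2(1−ρ)) = 0.6794·(1+1.168)/(2·0.1757)
= 0.6794·2.1680/0.3515 = 4.19037

Final: 4.19037


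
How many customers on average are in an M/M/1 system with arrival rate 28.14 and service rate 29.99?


ρ = λ/μ = 28.14/29.99 = 0.9383
L = ρ/(1−ρ) = 0.9383/(1 − 0.9383) = 0.9383/0.06169 = 15.2108

Final: 15.2108


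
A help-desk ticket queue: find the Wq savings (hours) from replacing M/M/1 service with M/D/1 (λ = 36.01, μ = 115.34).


ρ = 36.01/115.34 = 0.3122
Wq(M/M/1) = ρ/(μ−λ) = 0.3122/79.33 = 0.003936 hr
Wq(M/D/1) = ρ/(2(μ−λ)) = 0.001968 hr
Savings = 0.003936 − 0.001968 = 0.001968 hr

Final: 0.001968 hr


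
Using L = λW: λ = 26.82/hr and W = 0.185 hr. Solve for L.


L = λW = 26.82·0.185 = 4.9617

Final: 4.9617


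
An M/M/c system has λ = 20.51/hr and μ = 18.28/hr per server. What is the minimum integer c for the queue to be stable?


Stability requires cμ > λ ⇔ c > λ/μ.
λ/μ = 20.51/18.28 = 1.1220
Minimum integer c = ⌊1.1220⌋ + 1 = 2
Check: 2·18.28 = 36.56 > 20.51, while 1·18.28 = 18.28 ≤ 20.51

Final: 2 servers


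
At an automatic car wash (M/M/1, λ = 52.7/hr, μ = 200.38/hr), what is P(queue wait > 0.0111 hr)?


ρ = 52.7/200.38 = 0.2630
P(Wq > t) = ρ·e^{−(μ−λ)t} = 0.2630·e^{−1.6392}
= 0.2630·0.194126 = 0.051055

Final: 0.051055


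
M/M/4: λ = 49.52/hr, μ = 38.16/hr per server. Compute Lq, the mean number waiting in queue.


a = λ/μ = 1.2977; ρ = a/4 = 0.3244
P₀ = 0.271826
Lq = P₀·a^c·ρ / (c!·(1−ρ)²) = 0.271826·2.83589·0.3244/(24·0.45640)
= 0.02283

Final: 0.02283


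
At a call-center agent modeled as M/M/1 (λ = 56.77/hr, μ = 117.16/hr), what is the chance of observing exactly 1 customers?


ρ = 56.77/117.16 = 0.4846
P_n = (1−ρ)·ρ^n = (1 − 0.4846)·0.4846^1 = 0.5154·0.484551 = 0.249761

Final: 0.249761


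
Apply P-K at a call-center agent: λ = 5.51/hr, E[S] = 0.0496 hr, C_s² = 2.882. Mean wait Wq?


ρ = λ·E[S] = 5.51·0.0496 = 0.2733
E[S²] = E[S]²(1+C_s²) = 0.0496²·(1+2.882) = 0.009550
Wq = λ·E[S²]/(2(1−ρ)) = 5.51·0.009550/(2·0.7267) = 0.03621 hr

Final: 0.03621 hr


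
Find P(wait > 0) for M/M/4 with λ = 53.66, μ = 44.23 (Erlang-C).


a = λ/μ = 1.2132; ρ = a/4 = 0.3033
P₀ = 0.296181 (from M/M/c formula)
C(c,a) = [a^c/(c!(1−ρ))]·P₀ = [2.16638/(24·0.6967)]·0.296181
= 0.12956·0.296181 = 0.038374

Final: 0.038374


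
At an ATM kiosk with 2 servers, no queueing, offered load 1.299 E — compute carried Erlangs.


B(2,1.299) = 0.268464 (Erlang-B)
Carried load = a(1 − B) = 1.299·(1 − 0.268464) = 1.299·0.731536 = 0.9503 E

Final: 0.9503 Erlangs


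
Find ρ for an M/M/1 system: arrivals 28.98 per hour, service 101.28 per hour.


ρ = λ/μ = 28.98/101.28 = 0.2861

Final: 0.2861


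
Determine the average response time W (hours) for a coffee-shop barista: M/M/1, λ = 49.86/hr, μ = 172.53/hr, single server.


W = 1/(μ−λ) = 1/(172.53 − 49.86) = 1/122.67 = 0.008152 hr

Final: 0.008152 hr


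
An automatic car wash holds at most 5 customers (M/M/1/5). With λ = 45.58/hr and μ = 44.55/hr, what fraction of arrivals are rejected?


ρ = λ/μ = 45.58/44.55 = 1.0231
P_K = (1−ρ)ρ^K/(1−ρ^(K+1)) = (-0.02312·1.121071)/(1 − 1.146990)
= -0.025919/-0.146990 = 0.176333

Final: 0.176333


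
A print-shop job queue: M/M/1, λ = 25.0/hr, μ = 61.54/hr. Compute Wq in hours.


ρ = 25.0/61.54 = 0.4062
Wq = ρ/(μ−λ) = 0.4062/(61.54 − 25.0) = 0.4062/36.54 = 0.01112 hr

Final: 0.01112 hr


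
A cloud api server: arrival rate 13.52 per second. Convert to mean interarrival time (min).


Mean interarrival time = 1/λ = 1/13.52 second = 0.07396 second
In minutes: 0.07396 × 0.0166667 = 0.001233 min

Final: 0.001233 min


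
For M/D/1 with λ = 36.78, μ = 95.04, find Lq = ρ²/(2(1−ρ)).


ρ = 36.78/95.04 = 0.3870
M/D/1: Lq = ρ²/(2(1−ρ)) = 0.1498/(2·0.6130) = 0.12216

Final: 0.12216


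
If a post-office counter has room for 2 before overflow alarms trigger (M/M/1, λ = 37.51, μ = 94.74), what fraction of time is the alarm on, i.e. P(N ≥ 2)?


ρ = 37.51/94.74 = 0.3959
P(N ≥ n) = ρ^n = 0.3959^2 = 0.156757

Final: 0.156757


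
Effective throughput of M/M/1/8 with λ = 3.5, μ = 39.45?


ρ = 0.08872; P_K = (1−ρ)ρ^8/(1−ρ^9) = 0.000000003498
λ_eff = λ(1 − P_K) = 3.5·(1 − 0.000000003498) = 3.5·1.000000 = 3.5000 /hr

Final: 3.5000 /hr


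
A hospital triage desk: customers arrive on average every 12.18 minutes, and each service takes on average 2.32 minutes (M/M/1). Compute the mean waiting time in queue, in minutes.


λ = 60/12.18 = 4.9261 /hr
μ = 60/2.32 = 25.8621 /hr
ρ = λ/μ = 4.9261/25.8621 = 0.1905
Wq = ρ/(μ−λ) = 0.1905/(25.8621−4.9261) = 0.009098 hr
In minutes: 0.009098·60 = 0.5459 min

Final: 0.5459 min


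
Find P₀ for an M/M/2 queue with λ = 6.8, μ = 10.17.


a = λ/μ = 6.8/10.17 = 0.6686; ρ = a/c = 0.3343
Σ_{k=0}^{1} a^k/k! (terms k=0..1) = 1.00000 + 0.66863 = 1.66863
Tail: a^2/(2!(1−ρ)) = 0.44707/(2·0.6657) = 0.33580
P₀ = 1/(1.66863 + 0.33580) = 1/2.00443 = 0.498895

Final: 0.498895


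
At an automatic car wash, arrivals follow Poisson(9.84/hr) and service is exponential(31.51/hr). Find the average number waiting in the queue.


ρ = 9.84/31.51 = 0.3123
Lq = ρ²/(1−ρ) = 0.09752/0.6877 = 0.1418

Final: 0.1418


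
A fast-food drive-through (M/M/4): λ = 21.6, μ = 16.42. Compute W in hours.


a = 1.3155; ρ = 0.3289; P₀ = 0.266951
Lq = P₀·a^c·ρ/(c!(1−ρ)²) = 0.02432
Wq = Lq/λ = 0.02432/21.6 = 0.001126 hr
W = Wq + 1/μ = 0.001126 + 0.06090 = 0.06203 hr

Final: 0.06203 hr


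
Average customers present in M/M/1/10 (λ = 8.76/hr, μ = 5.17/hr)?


ρ = 8.76/5.17 = 1.6944
L = ρ[1 − (K+1)ρ^K + Kρ^(K+1)] / [(1−ρ)(1−ρ^(K+1))]
Numerator: 1.6944·(1 − 11·195.045363 + 10·330.483053) = 1966.054974
Denominator: (-0.6944)·(-329.483053) = 228.789973
L = 1966.054974/228.789973 = 8.5933

Final: 8.5933


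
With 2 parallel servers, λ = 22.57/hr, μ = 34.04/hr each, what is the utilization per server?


ρ = λ/(cμ) = 22.57/(2·34.04) = 22.57/68.08 = 0.3315

Final: 0.3315


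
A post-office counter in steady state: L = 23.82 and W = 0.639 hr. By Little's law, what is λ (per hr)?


λ = L/W = 23.82/0.639 = 37.2770 /hr

Final: 37.2770 /hr


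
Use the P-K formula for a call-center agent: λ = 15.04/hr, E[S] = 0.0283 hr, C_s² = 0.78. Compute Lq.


ρ = λ·E[S] = 15.04·0.0283 = 0.4256
Lq = ρ²(1+C_s²)/(2(1−ρ)) = 0.1812·(1+0.78)/(2·0.5744)
= 0.1812·1.7800/1.1487 = 0.28072

Final: 0.28072


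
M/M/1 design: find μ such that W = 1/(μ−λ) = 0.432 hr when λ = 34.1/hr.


W = 1/(μ−λ) ⇒ μ − λ = 1/W = 1/0.432 = 2.3148
μ = λ + 1/W = 34.1 + 2.3148 = 36.4148 per hr

Final: 36.4148 /hr
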